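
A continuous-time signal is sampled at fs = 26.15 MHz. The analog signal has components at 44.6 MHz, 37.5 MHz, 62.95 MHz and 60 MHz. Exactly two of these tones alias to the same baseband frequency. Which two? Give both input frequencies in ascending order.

fs/2 = 13.075 MHz.
44.6 MHz mod fs = 18.45 MHz.
18.45 MHz > fs/2 = 13.075 MHz, folds to fs − 18.45 MHz = 7.7 MHz.
37.5 MHz mod fs = 11.35 MHz.
11.35 MHz ≤ fs/2 = 13.075 MHz, appears at 11.35 MHz.
62.95 MHz mod fs = 10.65 MHz.
10.65 MHz ≤ fs/2 = 13.075 MHz, appears at 10.65 MHz.
60 MHz mod fs = 7.7 MHz.
7.7 MHz ≤ fs/2 = 13.075 MHz, appears at 7.7 MHz.
44.6 MHz and 60 MHz both map to 7.7 MHz.

44.6 MHz, 60 MHz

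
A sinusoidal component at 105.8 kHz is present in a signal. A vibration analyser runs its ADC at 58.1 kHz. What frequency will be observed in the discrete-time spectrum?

10.4 kHz

105.8 kHz mod fs = 47.7 kHz.
47.7 kHz > fs/2 = 29.05 kHz, folds to fs − 47.7 kHz = 10.4 kHz.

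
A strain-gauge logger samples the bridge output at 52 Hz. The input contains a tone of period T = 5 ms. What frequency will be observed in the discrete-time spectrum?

T = 5 ms → f = 1/T = 200 Hz.
200 Hz mod fs = 44 Hz.
44 Hz > fs/2 = 26 Hz, folds to fs − 44 Hz = 8 Hz.

8 Hz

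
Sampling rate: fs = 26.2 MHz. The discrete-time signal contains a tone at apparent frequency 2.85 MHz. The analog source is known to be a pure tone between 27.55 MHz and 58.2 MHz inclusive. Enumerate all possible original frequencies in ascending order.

Frequencies that alias to 2.85 MHz are k·fs ± 2.85 MHz for integer k ≥ 0.
k=0: 2.85 MHz.
k=1: 23.35 MHz, 29.05 MHz.
k=2: 49.55 MHz, 55.25 MHz.
k=3: 75.75 MHz, 81.45 MHz.
Within [27.55 MHz, 58.2 MHz]: 29.05 MHz, 49.55 MHz, 55.25 MHz.

29.05 MHz, 49.55 MHz, 55.25 MHz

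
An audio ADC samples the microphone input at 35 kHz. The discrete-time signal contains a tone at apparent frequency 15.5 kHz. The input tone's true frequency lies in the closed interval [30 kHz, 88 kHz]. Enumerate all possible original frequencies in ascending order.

50.5 kHz, 54.5 kHz, 85.5 kHz

Frequencies that alias to 15.5 kHz are k·fs ± 15.5 kHz for integer k ≥ 0.
k=0: 15.5 kHz.
k=1: 19.5 kHz, 50.5 kHz.
k=2: 54.5 kHz, 85.5 kHz.
k=3: 89.5 kHz, 120.5 kHz.
Within [30 kHz, 88 kHz]: 50.5 kHz, 54.5 kHz, 85.5 kHz.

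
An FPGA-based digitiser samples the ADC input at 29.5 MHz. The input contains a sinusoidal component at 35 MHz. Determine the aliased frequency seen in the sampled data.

5.5 MHz

35 MHz mod fs = 5.5 MHz.
5.5 MHz ≤ fs/2 = 14.75 MHz, appears at 5.5 MHz.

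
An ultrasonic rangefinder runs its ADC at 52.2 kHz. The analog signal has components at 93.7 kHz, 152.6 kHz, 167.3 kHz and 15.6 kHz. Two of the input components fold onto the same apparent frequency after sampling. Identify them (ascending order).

fs/2 = 26.1 kHz.
93.7 kHz mod fs = 41.5 kHz.
41.5 kHz > fs/2 = 26.1 kHz, folds to fs − 41.5 kHz = 10.7 kHz.
152.6 kHz mod fs = 48.2 kHz.
48.2 kHz > fs/2 = 26.1 kHz, folds to fs − 48.2 kHz = 4 kHz.
167.3 kHz mod fs = 10.7 kHz.
10.7 kHz ≤ fs/2 = 26.1 kHz, appears at 10.7 kHz.
15.6 kHz ≤ fs/2 = 26.1 kHz, passes unchanged.
93.7 kHz and 167.3 kHz both map to 10.7 kHz.

93.7 kHz, 167.3 kHz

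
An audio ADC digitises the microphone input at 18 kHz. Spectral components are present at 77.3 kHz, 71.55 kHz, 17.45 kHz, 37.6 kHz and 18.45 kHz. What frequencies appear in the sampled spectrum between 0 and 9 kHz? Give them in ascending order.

fs/2 = 9 kHz.
77.3 kHz mod fs = 5.3 kHz.
5.3 kHz ≤ fs/2 = 9 kHz, appears at 5.3 kHz.
71.55 kHz mod fs = 17.55 kHz.
17.55 kHz > fs/2 = 9 kHz, folds to fs − 17.55 kHz = 0.45 kHz.
17.45 kHz > fs/2 = 9 kHz, folds to fs − 17.45 kHz = 0.55 kHz.
37.6 kHz mod fs = 1.6 kHz.
1.6 kHz ≤ fs/2 = 9 kHz, appears at 1.6 kHz.
18.45 kHz mod fs = 0.45 kHz.
0.45 kHz ≤ fs/2 = 9 kHz, appears at 0.45 kHz.
Distinct values: {0.45 kHz, 0.55 kHz, 1.6 kHz, 5.3 kHz}.

0.45 kHz, 0.55 kHz, 1.6 kHz, 5.3 kHz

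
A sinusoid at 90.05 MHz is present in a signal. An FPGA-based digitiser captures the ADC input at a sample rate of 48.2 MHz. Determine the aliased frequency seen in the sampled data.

6.35 MHz

90.05 MHz mod fs = 41.85 MHz.
41.85 MHz > fs/2 = 24.1 MHz, folds to fs − 41.85 MHz = 6.35 MHz.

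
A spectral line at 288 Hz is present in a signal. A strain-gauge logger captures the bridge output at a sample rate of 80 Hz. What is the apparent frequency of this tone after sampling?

288 Hz mod fs = 48 Hz.
48 Hz > fs/2 = 40 Hz, folds to fs − 48 Hz = 32 Hz.

32 Hz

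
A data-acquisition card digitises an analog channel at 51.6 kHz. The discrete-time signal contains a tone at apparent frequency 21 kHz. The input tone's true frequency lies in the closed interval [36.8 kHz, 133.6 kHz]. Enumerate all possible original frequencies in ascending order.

Frequencies that alias to 21 kHz are k·fs ± 21 kHz for integer k ≥ 0.
k=0: 21 kHz.
k=1: 30.6 kHz, 72.6 kHz.
k=2: 82.2 kHz, 124.2 kHz.
k=3: 133.8 kHz, 175.8 kHz.
Within [36.8 kHz, 133.6 kHz]: 72.6 kHz, 82.2 kHz, 124.2 kHz.

72.6 kHz, 82.2 kHz, 124.2 kHz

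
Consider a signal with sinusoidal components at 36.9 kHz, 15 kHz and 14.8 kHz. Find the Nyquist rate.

73.8 kHz

Highest-frequency component: 36.9 kHz.
Nyquist rate = 2 × 36.9 kHz = 73.8 kHz.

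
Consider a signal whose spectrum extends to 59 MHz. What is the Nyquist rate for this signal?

Nyquist rate = 2 × 59 MHz = 118 MHz.

118 MHz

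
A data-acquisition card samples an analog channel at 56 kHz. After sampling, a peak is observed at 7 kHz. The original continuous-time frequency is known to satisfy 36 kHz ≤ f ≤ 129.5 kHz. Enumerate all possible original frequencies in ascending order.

49 kHz, 63 kHz, 105 kHz, 119 kHz

Frequencies that alias to 7 kHz are k·fs ± 7 kHz for integer k ≥ 0.
k=0: 7 kHz.
k=1: 49 kHz, 63 kHz.
k=2: 105 kHz, 119 kHz.
k=3: 161 kHz, 175 kHz.
Within [36 kHz, 129.5 kHz]: 49 kHz, 63 kHz, 105 kHz, 119 kHz.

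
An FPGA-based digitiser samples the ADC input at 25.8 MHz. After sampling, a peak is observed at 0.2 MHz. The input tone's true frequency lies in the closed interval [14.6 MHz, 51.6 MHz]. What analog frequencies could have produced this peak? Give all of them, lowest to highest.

25.6 MHz, 26 MHz, 51.4 MHz

Frequencies that alias to 0.2 MHz are k·fs ± 0.2 MHz for integer k ≥ 0.
k=0: 0.2 MHz.
k=1: 25.6 MHz, 26 MHz.
k=2: 51.4 MHz, 51.8 MHz.
k=3: 77.2 MHz, 77.6 MHz.
Within [14.6 MHz, 51.6 MHz]: 25.6 MHz, 26 MHz, 51.4 MHz.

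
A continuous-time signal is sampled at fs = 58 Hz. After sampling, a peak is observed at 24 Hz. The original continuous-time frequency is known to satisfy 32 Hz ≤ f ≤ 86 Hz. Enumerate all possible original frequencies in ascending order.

Frequencies that alias to 24 Hz are k·fs ± 24 Hz for integer k ≥ 0.
k=0: 24 Hz.
k=1: 34 Hz, 82 Hz.
k=2: 92 Hz, 140 Hz.
Within [32 Hz, 86 Hz]: 34 Hz, 82 Hz.

34 Hz, 82 Hz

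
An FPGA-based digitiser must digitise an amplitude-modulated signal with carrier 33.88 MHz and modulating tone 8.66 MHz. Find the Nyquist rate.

AM sidebands sit at fc ± fm = 25.22 MHz and 42.54 MHz.
Highest-frequency component: 42.54 MHz.
Nyquist rate = 2 × 42.54 MHz = 85.08 MHz.

85.08 MHz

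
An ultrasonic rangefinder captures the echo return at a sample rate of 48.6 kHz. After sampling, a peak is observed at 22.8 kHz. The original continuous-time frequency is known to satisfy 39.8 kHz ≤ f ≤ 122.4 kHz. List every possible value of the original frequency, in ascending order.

71.4 kHz, 74.4 kHz, 120 kHz

Frequencies that alias to 22.8 kHz are k·fs ± 22.8 kHz for integer k ≥ 0.
k=0: 22.8 kHz.
k=1: 25.8 kHz, 71.4 kHz.
k=2: 74.4 kHz, 120 kHz.
k=3: 123 kHz, 168.6 kHz.
Within [39.8 kHz, 122.4 kHz]: 71.4 kHz, 74.4 kHz, 120 kHz.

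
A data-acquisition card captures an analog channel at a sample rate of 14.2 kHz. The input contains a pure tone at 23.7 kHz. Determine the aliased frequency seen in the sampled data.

4.7 kHz

23.7 kHz mod fs = 9.5 kHz.
9.5 kHz > fs/2 = 7.1 kHz, folds to fs − 9.5 kHz = 4.7 kHz.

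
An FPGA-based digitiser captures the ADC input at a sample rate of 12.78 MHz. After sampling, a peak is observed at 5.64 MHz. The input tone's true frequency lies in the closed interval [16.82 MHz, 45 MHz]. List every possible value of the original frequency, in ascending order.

Frequencies that alias to 5.64 MHz are k·fs ± 5.64 MHz for integer k ≥ 0.
k=0: 5.64 MHz.
k=1: 7.14 MHz, 18.42 MHz.
k=2: 19.92 MHz, 31.2 MHz.
k=3: 32.7 MHz, 43.98 MHz.
k=4: 45.48 MHz, 56.76 MHz.
Within [16.82 MHz, 45 MHz]: 18.42 MHz, 19.92 MHz, 31.2 MHz, 32.7 MHz, 43.98 MHz.

18.42 MHz, 19.92 MHz, 31.2 MHz, 32.7 MHz, 43.98 MHz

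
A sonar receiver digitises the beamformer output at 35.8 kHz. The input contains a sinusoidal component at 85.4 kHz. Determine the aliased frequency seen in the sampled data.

13.8 kHz

85.4 kHz mod fs = 13.8 kHz.
13.8 kHz ≤ fs/2 = 17.9 kHz, appears at 13.8 kHz.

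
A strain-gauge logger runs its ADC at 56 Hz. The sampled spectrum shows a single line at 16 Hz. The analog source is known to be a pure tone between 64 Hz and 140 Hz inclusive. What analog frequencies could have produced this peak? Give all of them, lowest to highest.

72 Hz, 96 Hz, 128 Hz

Frequencies that alias to 16 Hz are k·fs ± 16 Hz for integer k ≥ 0.
k=0: 16 Hz.
k=1: 40 Hz, 72 Hz.
k=2: 96 Hz, 128 Hz.
k=3: 152 Hz, 184 Hz.
Within [64 Hz, 140 Hz]: 72 Hz, 96 Hz, 128 Hz.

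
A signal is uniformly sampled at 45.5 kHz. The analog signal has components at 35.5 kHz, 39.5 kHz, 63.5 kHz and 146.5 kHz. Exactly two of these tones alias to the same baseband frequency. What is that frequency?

10 kHz

fs/2 = 22.75 kHz.
35.5 kHz > fs/2 = 22.75 kHz, folds to fs − 35.5 kHz = 10 kHz.
39.5 kHz > fs/2 = 22.75 kHz, folds to fs − 39.5 kHz = 6 kHz.
63.5 kHz mod fs = 18 kHz.
18 kHz ≤ fs/2 = 22.75 kHz, appears at 18 kHz.
146.5 kHz mod fs = 10 kHz.
10 kHz ≤ fs/2 = 22.75 kHz, appears at 10 kHz.
35.5 kHz and 146.5 kHz both map to 10 kHz.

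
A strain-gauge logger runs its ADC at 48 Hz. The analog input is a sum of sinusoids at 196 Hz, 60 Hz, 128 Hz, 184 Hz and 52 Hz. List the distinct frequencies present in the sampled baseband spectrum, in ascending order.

fs/2 = 24 Hz.
196 Hz mod fs = 4 Hz.
4 Hz ≤ fs/2 = 24 Hz, appears at 4 Hz.
60 Hz mod fs = 12 Hz.
12 Hz ≤ fs/2 = 24 Hz, appears at 12 Hz.
128 Hz mod fs = 32 Hz.
32 Hz > fs/2 = 24 Hz, folds to fs − 32 Hz = 16 Hz.
184 Hz mod fs = 40 Hz.
40 Hz > fs/2 = 24 Hz, folds to fs − 40 Hz = 8 Hz.
52 Hz mod fs = 4 Hz.
4 Hz ≤ fs/2 = 24 Hz, appears at 4 Hz.
Distinct values: {4 Hz, 8 Hz, 12 Hz, 16 Hz}.

4 Hz, 8 Hz, 12 Hz, 16 Hz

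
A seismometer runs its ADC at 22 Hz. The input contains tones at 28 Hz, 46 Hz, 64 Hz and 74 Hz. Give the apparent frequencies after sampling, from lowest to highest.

fs/2 = 11 Hz.
28 Hz mod fs = 6 Hz.
6 Hz ≤ fs/2 = 11 Hz, appears at 6 Hz.
46 Hz mod fs = 2 Hz.
2 Hz ≤ fs/2 = 11 Hz, appears at 2 Hz.
64 Hz mod fs = 20 Hz.
20 Hz > fs/2 = 11 Hz, folds to fs − 20 Hz = 2 Hz.
74 Hz mod fs = 8 Hz.
8 Hz ≤ fs/2 = 11 Hz, appears at 8 Hz.
Distinct values: {2 Hz, 6 Hz, 8 Hz}.

2 Hz, 6 Hz, 8 Hz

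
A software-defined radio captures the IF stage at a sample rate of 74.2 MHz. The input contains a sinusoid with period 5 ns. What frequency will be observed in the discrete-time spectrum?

22.6 MHz

T = 5 ns → f = 1/T = 200 MHz.
200 MHz mod fs = 51.6 MHz.
51.6 MHz > fs/2 = 37.1 MHz, folds to fs − 51.6 MHz = 22.6 MHz.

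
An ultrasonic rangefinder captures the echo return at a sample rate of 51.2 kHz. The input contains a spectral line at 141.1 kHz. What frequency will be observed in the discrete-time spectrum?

12.5 kHz

141.1 kHz mod fs = 38.7 kHz.
38.7 kHz > fs/2 = 25.6 kHz, folds to fs − 38.7 kHz = 12.5 kHz.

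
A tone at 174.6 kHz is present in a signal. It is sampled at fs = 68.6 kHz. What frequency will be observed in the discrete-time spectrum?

174.6 kHz mod fs = 37.4 kHz.
37.4 kHz > fs/2 = 34.3 kHz, folds to fs − 37.4 kHz = 31.2 kHz.

31.2 kHz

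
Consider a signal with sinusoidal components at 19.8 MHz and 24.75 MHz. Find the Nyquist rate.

Highest-frequency component: 24.75 MHz.
Nyquist rate = 2 × 24.75 MHz = 49.5 MHz.

49.5 MHz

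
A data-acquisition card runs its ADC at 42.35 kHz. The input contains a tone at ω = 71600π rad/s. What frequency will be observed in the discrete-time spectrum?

ω = 71600π rad/s → f = ω/(2π) = 35800 Hz = 35.8 kHz.
35.8 kHz > fs/2 = 21.175 kHz, folds to fs − 35.8 kHz = 6.55 kHz.

6.55 kHz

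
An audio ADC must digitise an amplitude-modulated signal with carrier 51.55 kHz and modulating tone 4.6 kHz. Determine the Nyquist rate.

112.3 kHz

AM sidebands sit at fc ± fm = 46.95 kHz and 56.15 kHz.
Highest-frequency component: 56.15 kHz.
Nyquist rate = 2 × 56.15 kHz = 112.3 kHz.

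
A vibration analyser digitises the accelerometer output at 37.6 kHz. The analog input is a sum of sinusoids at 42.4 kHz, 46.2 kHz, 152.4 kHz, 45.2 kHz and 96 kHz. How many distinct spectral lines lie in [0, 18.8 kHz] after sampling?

fs/2 = 18.8 kHz.
42.4 kHz mod fs = 4.8 kHz.
4.8 kHz ≤ fs/2 = 18.8 kHz, appears at 4.8 kHz.
46.2 kHz mod fs = 8.6 kHz.
8.6 kHz ≤ fs/2 = 18.8 kHz, appears at 8.6 kHz.
152.4 kHz mod fs = 2 kHz.
2 kHz ≤ fs/2 = 18.8 kHz, appears at 2 kHz.
45.2 kHz mod fs = 7.6 kHz.
7.6 kHz ≤ fs/2 = 18.8 kHz, appears at 7.6 kHz.
96 kHz mod fs = 20.8 kHz.
20.8 kHz > fs/2 = 18.8 kHz, folds to fs − 20.8 kHz = 16.8 kHz.
Distinct values: {2 kHz, 4.8 kHz, 7.6 kHz, 8.6 kHz, 16.8 kHz} → 5.

5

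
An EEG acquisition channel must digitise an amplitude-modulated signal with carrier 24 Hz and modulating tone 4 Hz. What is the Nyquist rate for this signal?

56 Hz

AM sidebands sit at fc ± fm = 20 Hz and 28 Hz.
Highest-frequency component: 28 Hz.
Nyquist rate = 2 × 28 Hz = 56 Hz.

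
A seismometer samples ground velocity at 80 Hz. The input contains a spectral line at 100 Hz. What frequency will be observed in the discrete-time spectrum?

100 Hz mod fs = 20 Hz.
20 Hz ≤ fs/2 = 40 Hz, appears at 20 Hz.

20 Hz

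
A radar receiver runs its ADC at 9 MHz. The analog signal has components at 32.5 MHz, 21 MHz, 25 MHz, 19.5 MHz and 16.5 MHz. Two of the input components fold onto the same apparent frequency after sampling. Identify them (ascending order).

16.5 MHz, 19.5 MHz

fs/2 = 4.5 MHz.
32.5 MHz mod fs = 5.5 MHz.
5.5 MHz > fs/2 = 4.5 MHz, folds to fs − 5.5 MHz = 3.5 MHz.
21 MHz mod fs = 3 MHz.
3 MHz ≤ fs/2 = 4.5 MHz, appears at 3 MHz.
25 MHz mod fs = 7 MHz.
7 MHz > fs/2 = 4.5 MHz, folds to fs − 7 MHz = 2 MHz.
19.5 MHz mod fs = 1.5 MHz.
1.5 MHz ≤ fs/2 = 4.5 MHz, appears at 1.5 MHz.
16.5 MHz mod fs = 7.5 MHz.
7.5 MHz > fs/2 = 4.5 MHz, folds to fs − 7.5 MHz = 1.5 MHz.
16.5 MHz and 19.5 MHz both map to 1.5 MHz.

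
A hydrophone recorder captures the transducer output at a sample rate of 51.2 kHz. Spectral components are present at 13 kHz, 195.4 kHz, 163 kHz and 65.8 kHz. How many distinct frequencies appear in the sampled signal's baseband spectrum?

3

fs/2 = 25.6 kHz.
13 kHz ≤ fs/2 = 25.6 kHz, passes unchanged.
195.4 kHz mod fs = 41.8 kHz.
41.8 kHz > fs/2 = 25.6 kHz, folds to fs − 41.8 kHz = 9.4 kHz.
163 kHz mod fs = 9.4 kHz.
9.4 kHz ≤ fs/2 = 25.6 kHz, appears at 9.4 kHz.
65.8 kHz mod fs = 14.6 kHz.
14.6 kHz ≤ fs/2 = 25.6 kHz, appears at 14.6 kHz.
Distinct values: {9.4 kHz, 13 kHz, 14.6 kHz} → 3.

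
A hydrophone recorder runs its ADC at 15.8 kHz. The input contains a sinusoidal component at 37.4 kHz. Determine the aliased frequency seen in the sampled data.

37.4 kHz mod fs = 5.8 kHz.
5.8 kHz ≤ fs/2 = 7.9 kHz, appears at 5.8 kHz.

5.8 kHz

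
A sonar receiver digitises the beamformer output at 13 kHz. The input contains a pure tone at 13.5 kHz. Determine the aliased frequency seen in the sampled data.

0.5 kHz

13.5 kHz mod fs = 0.5 kHz.
0.5 kHz ≤ fs/2 = 6.5 kHz, appears at 0.5 kHz.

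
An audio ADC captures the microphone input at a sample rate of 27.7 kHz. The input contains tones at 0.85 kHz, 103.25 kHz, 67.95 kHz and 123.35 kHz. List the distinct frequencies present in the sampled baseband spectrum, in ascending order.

fs/2 = 13.85 kHz.
0.85 kHz ≤ fs/2 = 13.85 kHz, passes unchanged.
103.25 kHz mod fs = 20.15 kHz.
20.15 kHz > fs/2 = 13.85 kHz, folds to fs − 20.15 kHz = 7.55 kHz.
67.95 kHz mod fs = 12.55 kHz.
12.55 kHz ≤ fs/2 = 13.85 kHz, appears at 12.55 kHz.
123.35 kHz mod fs = 12.55 kHz.
12.55 kHz ≤ fs/2 = 13.85 kHz, appears at 12.55 kHz.
Distinct values: {0.85 kHz, 7.55 kHz, 12.55 kHz}.

0.85 kHz, 7.55 kHz, 12.55 kHz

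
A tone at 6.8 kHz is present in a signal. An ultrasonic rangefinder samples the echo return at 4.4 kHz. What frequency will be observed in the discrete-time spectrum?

2 kHz

6.8 kHz mod fs = 2.4 kHz.
2.4 kHz > fs/2 = 2.2 kHz, folds to fs − 2.4 kHz = 2 kHz.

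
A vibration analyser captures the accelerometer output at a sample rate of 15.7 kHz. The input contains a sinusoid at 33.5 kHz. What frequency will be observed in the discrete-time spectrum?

33.5 kHz mod fs = 2.1 kHz.
2.1 kHz ≤ fs/2 = 7.85 kHz, appears at 2.1 kHz.

2.1 kHz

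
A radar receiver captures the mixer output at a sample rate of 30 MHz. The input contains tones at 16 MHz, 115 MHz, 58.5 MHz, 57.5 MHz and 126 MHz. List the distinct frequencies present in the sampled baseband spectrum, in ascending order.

1.5 MHz, 2.5 MHz, 5 MHz, 6 MHz, 14 MHz

fs/2 = 15 MHz.
16 MHz > fs/2 = 15 MHz, folds to fs − 16 MHz = 14 MHz.
115 MHz mod fs = 25 MHz.
25 MHz > fs/2 = 15 MHz, folds to fs − 25 MHz = 5 MHz.
58.5 MHz mod fs = 28.5 MHz.
28.5 MHz > fs/2 = 15 MHz, folds to fs − 28.5 MHz = 1.5 MHz.
57.5 MHz mod fs = 27.5 MHz.
27.5 MHz > fs/2 = 15 MHz, folds to fs − 27.5 MHz = 2.5 MHz.
126 MHz mod fs = 6 MHz.
6 MHz ≤ fs/2 = 15 MHz, appears at 6 MHz.
Distinct values: {1.5 MHz, 2.5 MHz, 5 MHz, 6 MHz, 14 MHz}.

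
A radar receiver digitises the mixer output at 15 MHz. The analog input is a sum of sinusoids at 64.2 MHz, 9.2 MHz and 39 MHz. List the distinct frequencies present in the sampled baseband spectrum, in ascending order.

4.2 MHz, 5.8 MHz, 6 MHz

fs/2 = 7.5 MHz.
64.2 MHz mod fs = 4.2 MHz.
4.2 MHz ≤ fs/2 = 7.5 MHz, appears at 4.2 MHz.
9.2 MHz > fs/2 = 7.5 MHz, folds to fs − 9.2 MHz = 5.8 MHz.
39 MHz mod fs = 9 MHz.
9 MHz > fs/2 = 7.5 MHz, folds to fs − 9 MHz = 6 MHz.
Distinct values: {4.2 MHz, 5.8 MHz, 6 MHz}.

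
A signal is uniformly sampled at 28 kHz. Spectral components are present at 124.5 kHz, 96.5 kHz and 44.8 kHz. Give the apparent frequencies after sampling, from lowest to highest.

fs/2 = 14 kHz.
124.5 kHz mod fs = 12.5 kHz.
12.5 kHz ≤ fs/2 = 14 kHz, appears at 12.5 kHz.
96.5 kHz mod fs = 12.5 kHz.
12.5 kHz ≤ fs/2 = 14 kHz, appears at 12.5 kHz.
44.8 kHz mod fs = 16.8 kHz.
16.8 kHz > fs/2 = 14 kHz, folds to fs − 16.8 kHz = 11.2 kHz.
Distinct values: {11.2 kHz, 12.5 kHz}.

11.2 kHz, 12.5 kHz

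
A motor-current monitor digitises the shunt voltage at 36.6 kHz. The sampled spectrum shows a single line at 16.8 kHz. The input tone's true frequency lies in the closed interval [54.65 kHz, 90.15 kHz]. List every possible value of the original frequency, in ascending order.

Frequencies that alias to 16.8 kHz are k·fs ± 16.8 kHz for integer k ≥ 0.
k=0: 16.8 kHz.
k=1: 19.8 kHz, 53.4 kHz.
k=2: 56.4 kHz, 90 kHz.
k=3: 93 kHz, 126.6 kHz.
Within [54.65 kHz, 90.15 kHz]: 56.4 kHz, 90 kHz.

56.4 kHz, 90 kHz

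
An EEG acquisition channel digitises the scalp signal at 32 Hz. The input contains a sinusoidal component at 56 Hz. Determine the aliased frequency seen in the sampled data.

56 Hz mod fs = 24 Hz.
24 Hz > fs/2 = 16 Hz, folds to fs − 24 Hz = 8 Hz.

8 Hz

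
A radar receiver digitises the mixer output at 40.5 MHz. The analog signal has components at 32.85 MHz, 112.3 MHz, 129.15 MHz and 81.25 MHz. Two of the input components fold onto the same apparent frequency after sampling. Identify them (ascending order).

32.85 MHz, 129.15 MHz

fs/2 = 20.25 MHz.
32.85 MHz > fs/2 = 20.25 MHz, folds to fs − 32.85 MHz = 7.65 MHz.
112.3 MHz mod fs = 31.3 MHz.
31.3 MHz > fs/2 = 20.25 MHz, folds to fs − 31.3 MHz = 9.2 MHz.
129.15 MHz mod fs = 7.65 MHz.
7.65 MHz ≤ fs/2 = 20.25 MHz, appears at 7.65 MHz.
81.25 MHz mod fs = 0.25 MHz.
0.25 MHz ≤ fs/2 = 20.25 MHz, appears at 0.25 MHz.
32.85 MHz and 129.15 MHz both map to 7.65 MHz.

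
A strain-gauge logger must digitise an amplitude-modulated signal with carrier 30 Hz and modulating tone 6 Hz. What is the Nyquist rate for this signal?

AM sidebands sit at fc ± fm = 24 Hz and 36 Hz.
Highest-frequency component: 36 Hz.
Nyquist rate = 2 × 36 Hz = 72 Hz.

72 Hz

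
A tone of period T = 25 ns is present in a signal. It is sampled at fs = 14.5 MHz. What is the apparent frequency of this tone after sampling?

T = 25 ns → f = 1/T = 40 MHz.
40 MHz mod fs = 11 MHz.
11 MHz > fs/2 = 7.25 MHz, folds to fs − 11 MHz = 3.5 MHz.

3.5 MHz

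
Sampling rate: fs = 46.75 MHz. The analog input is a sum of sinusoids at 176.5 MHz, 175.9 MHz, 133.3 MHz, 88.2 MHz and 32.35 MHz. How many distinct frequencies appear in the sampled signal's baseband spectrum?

5

fs/2 = 23.375 MHz.
176.5 MHz mod fs = 36.25 MHz.
36.25 MHz > fs/2 = 23.375 MHz, folds to fs − 36.25 MHz = 10.5 MHz.
175.9 MHz mod fs = 35.65 MHz.
35.65 MHz > fs/2 = 23.375 MHz, folds to fs − 35.65 MHz = 11.1 MHz.
133.3 MHz mod fs = 39.8 MHz.
39.8 MHz > fs/2 = 23.375 MHz, folds to fs − 39.8 MHz = 6.95 MHz.
88.2 MHz mod fs = 41.45 MHz.
41.45 MHz > fs/2 = 23.375 MHz, folds to fs − 41.45 MHz = 5.3 MHz.
32.35 MHz > fs/2 = 23.375 MHz, folds to fs − 32.35 MHz = 14.4 MHz.
Distinct values: {5.3 MHz, 6.95 MHz, 10.5 MHz, 11.1 MHz, 14.4 MHz} → 5.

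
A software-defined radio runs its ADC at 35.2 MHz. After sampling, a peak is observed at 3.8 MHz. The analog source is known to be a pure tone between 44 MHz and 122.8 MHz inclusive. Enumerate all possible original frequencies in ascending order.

Frequencies that alias to 3.8 MHz are k·fs ± 3.8 MHz for integer k ≥ 0.
k=0: 3.8 MHz.
k=1: 31.4 MHz, 39 MHz.
k=2: 66.6 MHz, 74.2 MHz.
k=3: 101.8 MHz, 109.4 MHz.
k=4: 137 MHz, 144.6 MHz.
Within [44 MHz, 122.8 MHz]: 66.6 MHz, 74.2 MHz, 101.8 MHz, 109.4 MHz.

66.6 MHz, 74.2 MHz, 101.8 MHz, 109.4 MHz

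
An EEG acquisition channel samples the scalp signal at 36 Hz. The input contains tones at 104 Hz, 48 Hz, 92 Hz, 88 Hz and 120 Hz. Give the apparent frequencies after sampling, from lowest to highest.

fs/2 = 18 Hz.
104 Hz mod fs = 32 Hz.
32 Hz > fs/2 = 18 Hz, folds to fs − 32 Hz = 4 Hz.
48 Hz mod fs = 12 Hz.
12 Hz ≤ fs/2 = 18 Hz, appears at 12 Hz.
92 Hz mod fs = 20 Hz.
20 Hz > fs/2 = 18 Hz, folds to fs − 20 Hz = 16 Hz.
88 Hz mod fs = 16 Hz.
16 Hz ≤ fs/2 = 18 Hz, appears at 16 Hz.
120 Hz mod fs = 12 Hz.
12 Hz ≤ fs/2 = 18 Hz, appears at 12 Hz.
Distinct values: {4 Hz, 12 Hz, 16 Hz}.

4 Hz, 12 Hz, 16 Hz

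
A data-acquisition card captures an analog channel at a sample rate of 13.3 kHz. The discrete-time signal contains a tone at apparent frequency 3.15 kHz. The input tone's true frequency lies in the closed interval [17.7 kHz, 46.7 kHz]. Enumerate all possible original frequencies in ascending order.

Frequencies that alias to 3.15 kHz are k·fs ± 3.15 kHz for integer k ≥ 0.
k=0: 3.15 kHz.
k=1: 10.15 kHz, 16.45 kHz.
k=2: 23.45 kHz, 29.75 kHz.
k=3: 36.75 kHz, 43.05 kHz.
k=4: 50.05 kHz, 56.35 kHz.
Within [17.7 kHz, 46.7 kHz]: 23.45 kHz, 29.75 kHz, 36.75 kHz, 43.05 kHz.

23.45 kHz, 29.75 kHz, 36.75 kHz, 43.05 kHz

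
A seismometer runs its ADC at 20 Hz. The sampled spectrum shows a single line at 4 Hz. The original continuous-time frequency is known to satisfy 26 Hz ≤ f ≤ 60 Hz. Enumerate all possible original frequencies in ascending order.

Frequencies that alias to 4 Hz are k·fs ± 4 Hz for integer k ≥ 0.
k=0: 4 Hz.
k=1: 16 Hz, 24 Hz.
k=2: 36 Hz, 44 Hz.
k=3: 56 Hz, 64 Hz.
k=4: 76 Hz, 84 Hz.
Within [26 Hz, 60 Hz]: 36 Hz, 44 Hz, 56 Hz.

36 Hz, 44 Hz, 56 Hz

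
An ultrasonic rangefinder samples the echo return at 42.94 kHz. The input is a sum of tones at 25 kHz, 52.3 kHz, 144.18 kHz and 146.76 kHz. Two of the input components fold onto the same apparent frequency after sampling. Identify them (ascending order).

25 kHz, 146.76 kHz

fs/2 = 21.47 kHz.
25 kHz > fs/2 = 21.47 kHz, folds to fs − 25 kHz = 17.94 kHz.
52.3 kHz mod fs = 9.36 kHz.
9.36 kHz ≤ fs/2 = 21.47 kHz, appears at 9.36 kHz.
144.18 kHz mod fs = 15.36 kHz.
15.36 kHz ≤ fs/2 = 21.47 kHz, appears at 15.36 kHz.
146.76 kHz mod fs = 17.94 kHz.
17.94 kHz ≤ fs/2 = 21.47 kHz, appears at 17.94 kHz.
25 kHz and 146.76 kHz both map to 17.94 kHz.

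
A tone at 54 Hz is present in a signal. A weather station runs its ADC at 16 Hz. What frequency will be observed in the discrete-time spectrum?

6 Hz

54 Hz mod fs = 6 Hz.
6 Hz ≤ fs/2 = 8 Hz, appears at 6 Hz.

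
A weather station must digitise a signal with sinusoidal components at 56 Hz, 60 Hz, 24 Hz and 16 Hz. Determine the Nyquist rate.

120 Hz

Highest-frequency component: 60 Hz.
Nyquist rate = 2 × 60 Hz = 120 Hz.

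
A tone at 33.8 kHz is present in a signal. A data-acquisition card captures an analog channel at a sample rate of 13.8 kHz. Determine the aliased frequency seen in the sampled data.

33.8 kHz mod fs = 6.2 kHz.
6.2 kHz ≤ fs/2 = 6.9 kHz, appears at 6.2 kHz.

6.2 kHz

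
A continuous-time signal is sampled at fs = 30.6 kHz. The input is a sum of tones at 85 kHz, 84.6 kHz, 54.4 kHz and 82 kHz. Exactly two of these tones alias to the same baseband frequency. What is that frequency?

fs/2 = 15.3 kHz.
85 kHz mod fs = 23.8 kHz.
23.8 kHz > fs/2 = 15.3 kHz, folds to fs − 23.8 kHz = 6.8 kHz.
84.6 kHz mod fs = 23.4 kHz.
23.4 kHz > fs/2 = 15.3 kHz, folds to fs − 23.4 kHz = 7.2 kHz.
54.4 kHz mod fs = 23.8 kHz.
23.8 kHz > fs/2 = 15.3 kHz, folds to fs − 23.8 kHz = 6.8 kHz.
82 kHz mod fs = 20.8 kHz.
20.8 kHz > fs/2 = 15.3 kHz, folds to fs − 20.8 kHz = 9.8 kHz.
54.4 kHz and 85 kHz both map to 6.8 kHz.

6.8 kHz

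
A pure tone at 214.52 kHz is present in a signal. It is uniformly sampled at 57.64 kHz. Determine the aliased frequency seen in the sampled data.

16.04 kHz

214.52 kHz mod fs = 41.6 kHz.
41.6 kHz > fs/2 = 28.82 kHz, folds to fs − 41.6 kHz = 16.04 kHz.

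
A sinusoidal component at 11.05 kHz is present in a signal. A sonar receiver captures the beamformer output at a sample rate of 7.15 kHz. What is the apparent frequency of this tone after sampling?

11.05 kHz mod fs = 3.9 kHz.
3.9 kHz > fs/2 = 3.575 kHz, folds to fs − 3.9 kHz = 3.25 kHz.

3.25 kHz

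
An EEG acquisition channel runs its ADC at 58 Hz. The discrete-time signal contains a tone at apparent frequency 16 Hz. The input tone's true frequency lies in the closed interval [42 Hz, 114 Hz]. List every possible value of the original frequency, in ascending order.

Frequencies that alias to 16 Hz are k·fs ± 16 Hz for integer k ≥ 0.
k=0: 16 Hz.
k=1: 42 Hz, 74 Hz.
k=2: 100 Hz, 132 Hz.
k=3: 158 Hz, 190 Hz.
Within [42 Hz, 114 Hz]: 42 Hz, 74 Hz, 100 Hz.

42 Hz, 74 Hz, 100 Hz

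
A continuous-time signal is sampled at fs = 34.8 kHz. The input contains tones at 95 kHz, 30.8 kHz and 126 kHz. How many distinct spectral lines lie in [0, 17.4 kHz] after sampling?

3

fs/2 = 17.4 kHz.
95 kHz mod fs = 25.4 kHz.
25.4 kHz > fs/2 = 17.4 kHz, folds to fs − 25.4 kHz = 9.4 kHz.
30.8 kHz > fs/2 = 17.4 kHz, folds to fs − 30.8 kHz = 4 kHz.
126 kHz mod fs = 21.6 kHz.
21.6 kHz > fs/2 = 17.4 kHz, folds to fs − 21.6 kHz = 13.2 kHz.
Distinct values: {4 kHz, 9.4 kHz, 13.2 kHz} → 3.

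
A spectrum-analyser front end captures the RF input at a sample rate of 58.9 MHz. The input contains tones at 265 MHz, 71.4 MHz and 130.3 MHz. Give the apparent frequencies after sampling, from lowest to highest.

12.5 MHz, 29.4 MHz

fs/2 = 29.45 MHz.
265 MHz mod fs = 29.4 MHz.
29.4 MHz ≤ fs/2 = 29.45 MHz, appears at 29.4 MHz.
71.4 MHz mod fs = 12.5 MHz.
12.5 MHz ≤ fs/2 = 29.45 MHz, appears at 12.5 MHz.
130.3 MHz mod fs = 12.5 MHz.
12.5 MHz ≤ fs/2 = 29.45 MHz, appears at 12.5 MHz.
Distinct values: {12.5 MHz, 29.4 MHz}.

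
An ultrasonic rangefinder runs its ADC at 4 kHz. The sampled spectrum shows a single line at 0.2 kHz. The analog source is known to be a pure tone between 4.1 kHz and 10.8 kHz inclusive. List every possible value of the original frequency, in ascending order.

4.2 kHz, 7.8 kHz, 8.2 kHz

Frequencies that alias to 0.2 kHz are k·fs ± 0.2 kHz for integer k ≥ 0.
k=0: 0.2 kHz.
k=1: 3.8 kHz, 4.2 kHz.
k=2: 7.8 kHz, 8.2 kHz.
k=3: 11.8 kHz, 12.2 kHz.
Within [4.1 kHz, 10.8 kHz]: 4.2 kHz, 7.8 kHz, 8.2 kHz.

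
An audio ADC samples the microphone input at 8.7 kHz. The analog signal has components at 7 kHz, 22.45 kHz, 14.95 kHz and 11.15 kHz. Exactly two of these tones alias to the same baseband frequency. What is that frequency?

2.45 kHz

fs/2 = 4.35 kHz.
7 kHz > fs/2 = 4.35 kHz, folds to fs − 7 kHz = 1.7 kHz.
22.45 kHz mod fs = 5.05 kHz.
5.05 kHz > fs/2 = 4.35 kHz, folds to fs − 5.05 kHz = 3.65 kHz.
14.95 kHz mod fs = 6.25 kHz.
6.25 kHz > fs/2 = 4.35 kHz, folds to fs − 6.25 kHz = 2.45 kHz.
11.15 kHz mod fs = 2.45 kHz.
2.45 kHz ≤ fs/2 = 4.35 kHz, appears at 2.45 kHz.
11.15 kHz and 14.95 kHz both map to 2.45 kHz.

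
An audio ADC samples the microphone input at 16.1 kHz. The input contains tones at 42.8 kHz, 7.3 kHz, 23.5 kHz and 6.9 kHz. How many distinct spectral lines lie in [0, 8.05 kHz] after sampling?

fs/2 = 8.05 kHz.
42.8 kHz mod fs = 10.6 kHz.
10.6 kHz > fs/2 = 8.05 kHz, folds to fs − 10.6 kHz = 5.5 kHz.
7.3 kHz ≤ fs/2 = 8.05 kHz, passes unchanged.
23.5 kHz mod fs = 7.4 kHz.
7.4 kHz ≤ fs/2 = 8.05 kHz, appears at 7.4 kHz.
6.9 kHz ≤ fs/2 = 8.05 kHz, passes unchanged.
Distinct values: {5.5 kHz, 6.9 kHz, 7.3 kHz, 7.4 kHz} → 4.

4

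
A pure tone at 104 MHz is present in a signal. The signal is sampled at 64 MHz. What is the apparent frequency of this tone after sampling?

24 MHz

104 MHz mod fs = 40 MHz.
40 MHz > fs/2 = 32 MHz, folds to fs − 40 MHz = 24 MHz.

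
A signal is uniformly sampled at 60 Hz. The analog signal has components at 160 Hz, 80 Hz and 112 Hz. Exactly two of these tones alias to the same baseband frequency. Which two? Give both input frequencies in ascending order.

fs/2 = 30 Hz.
160 Hz mod fs = 40 Hz.
40 Hz > fs/2 = 30 Hz, folds to fs − 40 Hz = 20 Hz.
80 Hz mod fs = 20 Hz.
20 Hz ≤ fs/2 = 30 Hz, appears at 20 Hz.
112 Hz mod fs = 52 Hz.
52 Hz > fs/2 = 30 Hz, folds to fs − 52 Hz = 8 Hz.
80 Hz and 160 Hz both map to 20 Hz.

80 Hz, 160 Hz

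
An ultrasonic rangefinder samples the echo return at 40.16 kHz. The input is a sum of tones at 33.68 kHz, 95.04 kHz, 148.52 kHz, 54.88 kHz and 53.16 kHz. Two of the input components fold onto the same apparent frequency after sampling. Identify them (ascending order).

54.88 kHz, 95.04 kHz

fs/2 = 20.08 kHz.
33.68 kHz > fs/2 = 20.08 kHz, folds to fs − 33.68 kHz = 6.48 kHz.
95.04 kHz mod fs = 14.72 kHz.
14.72 kHz ≤ fs/2 = 20.08 kHz, appears at 14.72 kHz.
148.52 kHz mod fs = 28.04 kHz.
28.04 kHz > fs/2 = 20.08 kHz, folds to fs − 28.04 kHz = 12.12 kHz.
54.88 kHz mod fs = 14.72 kHz.
14.72 kHz ≤ fs/2 = 20.08 kHz, appears at 14.72 kHz.
53.16 kHz mod fs = 13 kHz.
13 kHz ≤ fs/2 = 20.08 kHz, appears at 13 kHz.
54.88 kHz and 95.04 kHz both map to 14.72 kHz.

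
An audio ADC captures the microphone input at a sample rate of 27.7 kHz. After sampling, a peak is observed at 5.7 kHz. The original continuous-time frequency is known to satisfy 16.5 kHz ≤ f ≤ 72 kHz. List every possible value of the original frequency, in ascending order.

Frequencies that alias to 5.7 kHz are k·fs ± 5.7 kHz for integer k ≥ 0.
k=0: 5.7 kHz.
k=1: 22 kHz, 33.4 kHz.
k=2: 49.7 kHz, 61.1 kHz.
k=3: 77.4 kHz, 88.8 kHz.
Within [16.5 kHz, 72 kHz]: 22 kHz, 33.4 kHz, 49.7 kHz, 61.1 kHz.

22 kHz, 33.4 kHz, 49.7 kHz, 61.1 kHz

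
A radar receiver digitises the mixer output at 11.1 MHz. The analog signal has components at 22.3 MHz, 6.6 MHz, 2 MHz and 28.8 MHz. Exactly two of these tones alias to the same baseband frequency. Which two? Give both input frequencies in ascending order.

fs/2 = 5.55 MHz.
22.3 MHz mod fs = 0.1 MHz.
0.1 MHz ≤ fs/2 = 5.55 MHz, appears at 0.1 MHz.
6.6 MHz > fs/2 = 5.55 MHz, folds to fs − 6.6 MHz = 4.5 MHz.
2 MHz ≤ fs/2 = 5.55 MHz, passes unchanged.
28.8 MHz mod fs = 6.6 MHz.
6.6 MHz > fs/2 = 5.55 MHz, folds to fs − 6.6 MHz = 4.5 MHz.
6.6 MHz and 28.8 MHz both map to 4.5 MHz.

6.6 MHz, 28.8 MHz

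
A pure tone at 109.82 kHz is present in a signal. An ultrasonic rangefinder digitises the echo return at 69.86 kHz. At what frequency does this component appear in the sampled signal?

29.9 kHz

109.82 kHz mod fs = 39.96 kHz.
39.96 kHz > fs/2 = 34.93 kHz, folds to fs − 39.96 kHz = 29.9 kHz.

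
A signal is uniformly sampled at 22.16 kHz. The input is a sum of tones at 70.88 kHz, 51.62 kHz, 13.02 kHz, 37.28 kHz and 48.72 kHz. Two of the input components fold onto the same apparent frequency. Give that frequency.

fs/2 = 11.08 kHz.
70.88 kHz mod fs = 4.4 kHz.
4.4 kHz ≤ fs/2 = 11.08 kHz, appears at 4.4 kHz.
51.62 kHz mod fs = 7.3 kHz.
7.3 kHz ≤ fs/2 = 11.08 kHz, appears at 7.3 kHz.
13.02 kHz > fs/2 = 11.08 kHz, folds to fs − 13.02 kHz = 9.14 kHz.
37.28 kHz mod fs = 15.12 kHz.
15.12 kHz > fs/2 = 11.08 kHz, folds to fs − 15.12 kHz = 7.04 kHz.
48.72 kHz mod fs = 4.4 kHz.
4.4 kHz ≤ fs/2 = 11.08 kHz, appears at 4.4 kHz.
48.72 kHz and 70.88 kHz both map to 4.4 kHz.

4.4 kHz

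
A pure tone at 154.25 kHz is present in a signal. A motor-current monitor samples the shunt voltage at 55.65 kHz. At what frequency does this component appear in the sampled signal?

12.7 kHz

154.25 kHz mod fs = 42.95 kHz.
42.95 kHz > fs/2 = 27.825 kHz, folds to fs − 42.95 kHz = 12.7 kHz.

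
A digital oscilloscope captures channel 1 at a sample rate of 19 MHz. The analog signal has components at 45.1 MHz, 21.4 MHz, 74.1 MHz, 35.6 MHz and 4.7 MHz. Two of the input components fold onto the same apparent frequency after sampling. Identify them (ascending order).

21.4 MHz, 35.6 MHz

fs/2 = 9.5 MHz.
45.1 MHz mod fs = 7.1 MHz.
7.1 MHz ≤ fs/2 = 9.5 MHz, appears at 7.1 MHz.
21.4 MHz mod fs = 2.4 MHz.
2.4 MHz ≤ fs/2 = 9.5 MHz, appears at 2.4 MHz.
74.1 MHz mod fs = 17.1 MHz.
17.1 MHz > fs/2 = 9.5 MHz, folds to fs − 17.1 MHz = 1.9 MHz.
35.6 MHz mod fs = 16.6 MHz.
16.6 MHz > fs/2 = 9.5 MHz, folds to fs − 16.6 MHz = 2.4 MHz.
4.7 MHz ≤ fs/2 = 9.5 MHz, passes unchanged.
21.4 MHz and 35.6 MHz both map to 2.4 MHz.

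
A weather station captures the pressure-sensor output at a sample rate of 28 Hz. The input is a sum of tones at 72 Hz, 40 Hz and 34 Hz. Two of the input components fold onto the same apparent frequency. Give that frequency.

fs/2 = 14 Hz.
72 Hz mod fs = 16 Hz.
16 Hz > fs/2 = 14 Hz, folds to fs − 16 Hz = 12 Hz.
40 Hz mod fs = 12 Hz.
12 Hz ≤ fs/2 = 14 Hz, appears at 12 Hz.
34 Hz mod fs = 6 Hz.
6 Hz ≤ fs/2 = 14 Hz, appears at 6 Hz.
40 Hz and 72 Hz both map to 12 Hz.

12 Hz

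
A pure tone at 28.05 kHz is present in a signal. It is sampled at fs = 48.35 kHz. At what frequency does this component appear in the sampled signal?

20.3 kHz

28.05 kHz > fs/2 = 24.175 kHz, folds to fs − 28.05 kHz = 20.3 kHz.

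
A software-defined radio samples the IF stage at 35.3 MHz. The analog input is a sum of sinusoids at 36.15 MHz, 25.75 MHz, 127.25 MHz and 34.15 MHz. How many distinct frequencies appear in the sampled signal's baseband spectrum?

fs/2 = 17.65 MHz.
36.15 MHz mod fs = 0.85 MHz.
0.85 MHz ≤ fs/2 = 17.65 MHz, appears at 0.85 MHz.
25.75 MHz > fs/2 = 17.65 MHz, folds to fs − 25.75 MHz = 9.55 MHz.
127.25 MHz mod fs = 21.35 MHz.
21.35 MHz > fs/2 = 17.65 MHz, folds to fs − 21.35 MHz = 13.95 MHz.
34.15 MHz > fs/2 = 17.65 MHz, folds to fs − 34.15 MHz = 1.15 MHz.
Distinct values: {0.85 MHz, 1.15 MHz, 9.55 MHz, 13.95 MHz} → 4.

4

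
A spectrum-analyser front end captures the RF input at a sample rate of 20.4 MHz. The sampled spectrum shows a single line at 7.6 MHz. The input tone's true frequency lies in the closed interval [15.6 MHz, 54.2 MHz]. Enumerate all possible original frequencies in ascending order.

28 MHz, 33.2 MHz, 48.4 MHz, 53.6 MHz

Frequencies that alias to 7.6 MHz are k·fs ± 7.6 MHz for integer k ≥ 0.
k=0: 7.6 MHz.
k=1: 12.8 MHz, 28 MHz.
k=2: 33.2 MHz, 48.4 MHz.
k=3: 53.6 MHz, 68.8 MHz.
k=4: 74 MHz, 89.2 MHz.
Within [15.6 MHz, 54.2 MHz]: 28 MHz, 33.2 MHz, 48.4 MHz, 53.6 MHz.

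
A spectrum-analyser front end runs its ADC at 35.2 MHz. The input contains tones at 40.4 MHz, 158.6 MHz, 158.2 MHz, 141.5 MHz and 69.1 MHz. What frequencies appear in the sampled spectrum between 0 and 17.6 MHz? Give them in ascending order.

0.7 MHz, 1.3 MHz, 5.2 MHz, 17.4 MHz

fs/2 = 17.6 MHz.
40.4 MHz mod fs = 5.2 MHz.
5.2 MHz ≤ fs/2 = 17.6 MHz, appears at 5.2 MHz.
158.6 MHz mod fs = 17.8 MHz.
17.8 MHz > fs/2 = 17.6 MHz, folds to fs − 17.8 MHz = 17.4 MHz.
158.2 MHz mod fs = 17.4 MHz.
17.4 MHz ≤ fs/2 = 17.6 MHz, appears at 17.4 MHz.
141.5 MHz mod fs = 0.7 MHz.
0.7 MHz ≤ fs/2 = 17.6 MHz, appears at 0.7 MHz.
69.1 MHz mod fs = 33.9 MHz.
33.9 MHz > fs/2 = 17.6 MHz, folds to fs − 33.9 MHz = 1.3 MHz.
Distinct values: {0.7 MHz, 1.3 MHz, 5.2 MHz, 17.4 MHz}.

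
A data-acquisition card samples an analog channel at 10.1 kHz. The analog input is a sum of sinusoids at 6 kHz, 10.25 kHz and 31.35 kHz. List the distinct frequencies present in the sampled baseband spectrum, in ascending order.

0.15 kHz, 1.05 kHz, 4.1 kHz

fs/2 = 5.05 kHz.
6 kHz > fs/2 = 5.05 kHz, folds to fs − 6 kHz = 4.1 kHz.
10.25 kHz mod fs = 0.15 kHz.
0.15 kHz ≤ fs/2 = 5.05 kHz, appears at 0.15 kHz.
31.35 kHz mod fs = 1.05 kHz.
1.05 kHz ≤ fs/2 = 5.05 kHz, appears at 1.05 kHz.
Distinct values: {0.15 kHz, 1.05 kHz, 4.1 kHz}.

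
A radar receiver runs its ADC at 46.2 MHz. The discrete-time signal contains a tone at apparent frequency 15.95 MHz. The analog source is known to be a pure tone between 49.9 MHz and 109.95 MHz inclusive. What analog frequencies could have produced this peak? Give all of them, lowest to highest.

Frequencies that alias to 15.95 MHz are k·fs ± 15.95 MHz for integer k ≥ 0.
k=0: 15.95 MHz.
k=1: 30.25 MHz, 62.15 MHz.
k=2: 76.45 MHz, 108.35 MHz.
k=3: 122.65 MHz, 154.55 MHz.
Within [49.9 MHz, 109.95 MHz]: 62.15 MHz, 76.45 MHz, 108.35 MHz.

62.15 MHz, 76.45 MHz, 108.35 MHz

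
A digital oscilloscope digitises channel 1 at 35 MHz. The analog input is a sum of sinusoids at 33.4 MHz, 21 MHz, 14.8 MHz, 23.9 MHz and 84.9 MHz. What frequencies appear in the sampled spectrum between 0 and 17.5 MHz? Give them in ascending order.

1.6 MHz, 11.1 MHz, 14 MHz, 14.8 MHz, 14.9 MHz

fs/2 = 17.5 MHz.
33.4 MHz > fs/2 = 17.5 MHz, folds to fs − 33.4 MHz = 1.6 MHz.
21 MHz > fs/2 = 17.5 MHz, folds to fs − 21 MHz = 14 MHz.
14.8 MHz ≤ fs/2 = 17.5 MHz, passes unchanged.
23.9 MHz > fs/2 = 17.5 MHz, folds to fs − 23.9 MHz = 11.1 MHz.
84.9 MHz mod fs = 14.9 MHz.
14.9 MHz ≤ fs/2 = 17.5 MHz, appears at 14.9 MHz.
Distinct values: {1.6 MHz, 11.1 MHz, 14 MHz, 14.8 MHz, 14.9 MHz}.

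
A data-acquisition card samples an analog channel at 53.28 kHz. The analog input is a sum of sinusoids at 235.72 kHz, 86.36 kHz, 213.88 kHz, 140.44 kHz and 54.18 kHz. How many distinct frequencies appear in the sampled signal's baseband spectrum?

fs/2 = 26.64 kHz.
235.72 kHz mod fs = 22.6 kHz.
22.6 kHz ≤ fs/2 = 26.64 kHz, appears at 22.6 kHz.
86.36 kHz mod fs = 33.08 kHz.
33.08 kHz > fs/2 = 26.64 kHz, folds to fs − 33.08 kHz = 20.2 kHz.
213.88 kHz mod fs = 0.76 kHz.
0.76 kHz ≤ fs/2 = 26.64 kHz, appears at 0.76 kHz.
140.44 kHz mod fs = 33.88 kHz.
33.88 kHz > fs/2 = 26.64 kHz, folds to fs − 33.88 kHz = 19.4 kHz.
54.18 kHz mod fs = 0.9 kHz.
0.9 kHz ≤ fs/2 = 26.64 kHz, appears at 0.9 kHz.
Distinct values: {0.76 kHz, 0.9 kHz, 19.4 kHz, 20.2 kHz, 22.6 kHz} → 5.

5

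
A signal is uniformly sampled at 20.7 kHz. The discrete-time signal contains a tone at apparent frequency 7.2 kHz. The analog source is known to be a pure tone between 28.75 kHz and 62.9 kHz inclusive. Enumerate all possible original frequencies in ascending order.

Frequencies that alias to 7.2 kHz are k·fs ± 7.2 kHz for integer k ≥ 0.
k=0: 7.2 kHz.
k=1: 13.5 kHz, 27.9 kHz.
k=2: 34.2 kHz, 48.6 kHz.
k=3: 54.9 kHz, 69.3 kHz.
k=4: 75.6 kHz, 90 kHz.
Within [28.75 kHz, 62.9 kHz]: 34.2 kHz, 48.6 kHz, 54.9 kHz.

34.2 kHz, 48.6 kHz, 54.9 kHz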